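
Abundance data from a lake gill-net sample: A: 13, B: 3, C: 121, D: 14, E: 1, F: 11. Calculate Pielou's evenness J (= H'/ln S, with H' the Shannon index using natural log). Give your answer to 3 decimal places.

Total N = 13+3+121+14+1+11 = 163, so the proportions are 0.07975, 0.0184, 0.74233, 0.08589, 0.00613, 0.06748 (working shown to 5 dp, full precision carried).
H' = −Σ pᵢ ln pᵢ = −((-0.20168) + (-0.07353) + (-0.22118) + (-0.21083) + (-0.03125) + (-0.18193)) = 0.92041.
With S = 6 species, ln S = 1.79176, so J = 0.92041/1.79176 = 0.51369, i.e. 0.514 to 3 decimal places.

0.514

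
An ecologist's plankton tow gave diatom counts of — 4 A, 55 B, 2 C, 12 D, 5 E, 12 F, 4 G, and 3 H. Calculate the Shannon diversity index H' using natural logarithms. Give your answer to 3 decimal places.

Total N = 4+55+2+12+5+12+4+3 = 97, so the proportions are 0.04124, 0.56701, 0.02062, 0.12371, 0.05155, 0.12371, 0.04124, 0.03093 (working shown to 5 dp, full precision carried).
Each pᵢ ln pᵢ term: 0.04124×(-3.18842)=-0.13148, 0.56701×(-0.56738)=-0.32171, 0.02062×(-3.88156)=-0.08003, 0.12371×(-2.08980)=-0.25853, 0.05155×(-2.96527)=-0.15285, 0.12371×(-2.08980)=-0.25853, 0.04124×(-3.18842)=-0.13148, 0.03093×(-3.47610)=-0.10751.
Sum = -1.44213, so H' = 1.442.

1.442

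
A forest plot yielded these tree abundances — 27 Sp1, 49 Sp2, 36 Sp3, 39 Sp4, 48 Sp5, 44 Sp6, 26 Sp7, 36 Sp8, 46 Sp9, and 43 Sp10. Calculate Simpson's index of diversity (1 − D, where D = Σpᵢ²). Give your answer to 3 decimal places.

0.896

Total N = 27+49+36+39+48+44+26+36+46+43 = 394, so the proportions are 0.06853, 0.12437, 0.09137, 0.09898, 0.12183, 0.11168, 0.06599, 0.09137, 0.11675, 0.10914 (working shown to 5 dp, full precision carried).
D = 0.06853² + 0.12437² + 0.09137² + 0.09898² + 0.12183² + 0.11168² + 0.06599² + 0.09137² + 0.11675² + 0.10914² = 0.00470 + 0.01547 + 0.00835 + 0.00980 + 0.01484 + 0.01247 + 0.00435 + 0.00835 + 0.01363 + 0.01191 = 0.10387.
So 1 − D = 0.89613, i.e. 0.896 to 3 decimal places.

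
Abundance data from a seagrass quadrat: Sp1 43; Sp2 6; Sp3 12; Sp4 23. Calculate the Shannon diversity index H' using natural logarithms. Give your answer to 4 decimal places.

1.1639

Total N = 43+6+12+23 = 84, so the proportions are 0.511905, 0.071429, 0.142857, 0.27381 (working shown to 6 dp, full precision carried).
Each pᵢ ln pᵢ term: 0.511905×(-0.669617)=-0.342780, 0.071429×(-2.639057)=-0.188504, 0.142857×(-1.945910)=-0.277987, 0.27381×(-1.295323)=-0.354672.
Sum = -1.163943, so H' = 1.1639.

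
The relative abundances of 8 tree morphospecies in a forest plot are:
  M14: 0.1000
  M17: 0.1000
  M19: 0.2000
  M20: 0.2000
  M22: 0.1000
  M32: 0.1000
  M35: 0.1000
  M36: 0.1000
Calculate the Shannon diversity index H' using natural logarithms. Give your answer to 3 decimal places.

Each pᵢ ln pᵢ term (working shown to 5 dp, full precision carried): 0.1×(-2.30259)=-0.23026, 0.1×(-2.30259)=-0.23026, 0.2×(-1.60944)=-0.32189, 0.2×(-1.60944)=-0.32189, 0.1×(-2.30259)=-0.23026, 0.1×(-2.30259)=-0.23026, 0.1×(-2.30259)=-0.23026, 0.1×(-2.30259)=-0.23026.
Sum = -2.02533, so H' = 2.025.

2.025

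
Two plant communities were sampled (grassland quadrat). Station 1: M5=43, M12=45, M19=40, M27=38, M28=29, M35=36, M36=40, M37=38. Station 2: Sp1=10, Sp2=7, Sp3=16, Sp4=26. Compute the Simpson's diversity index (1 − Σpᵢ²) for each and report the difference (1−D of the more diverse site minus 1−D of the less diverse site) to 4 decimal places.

0.1838

Station 1: N=309, proportions 0.139159, 0.145631, 0.12945, 0.122977, 0.093851, 0.116505, 0.12945, 0.122977, giving 1−D = 0.873284 (working shown to 6 dp, full precision carried).
Station 2: N=59, proportions 0.169492, 0.118644, 0.271186, 0.440678, giving 1−D = 0.689457.
Difference = |0.873284 − 0.689457| = 0.183827, i.e. 0.1838 to 4 decimal places.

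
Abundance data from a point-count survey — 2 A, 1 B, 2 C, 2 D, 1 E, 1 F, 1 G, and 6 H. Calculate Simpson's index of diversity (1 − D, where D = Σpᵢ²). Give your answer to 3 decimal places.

0.797

Total N = 2+1+2+2+1+1+1+6 = 16, so the proportions are 0.125, 0.0625, 0.125, 0.125, 0.0625, 0.0625, 0.0625, 0.375 (working shown to 5 dp, full precision carried).
D = 0.125² + 0.0625² + 0.125² + 0.125² + 0.0625² + 0.0625² + 0.0625² + 0.375² = 0.01562 + 0.00391 + 0.01562 + 0.01562 + 0.00391 + 0.00391 + 0.00391 + 0.14062 = 0.20312.
So 1 − D = 0.79688, i.e. 0.797 to 3 decimal places.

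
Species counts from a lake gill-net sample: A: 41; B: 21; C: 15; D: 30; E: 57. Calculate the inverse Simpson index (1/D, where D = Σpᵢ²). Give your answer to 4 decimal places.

Total N = 41+21+15+30+57 = 164, so the proportions are 0.25, 0.12804878, 0.09146341, 0.18292683, 0.34756098 (working shown to 8 dp, full precision carried).
D = 0.25² + 0.12804878² + 0.09146341² + 0.18292683² + 0.34756098² = 0.06250000 + 0.01639649 + 0.00836556 + 0.03346222 + 0.12079863 = 0.24152290.
So 1/D = 4.140394, i.e. 4.1404 to 4 decimal places.

4.1404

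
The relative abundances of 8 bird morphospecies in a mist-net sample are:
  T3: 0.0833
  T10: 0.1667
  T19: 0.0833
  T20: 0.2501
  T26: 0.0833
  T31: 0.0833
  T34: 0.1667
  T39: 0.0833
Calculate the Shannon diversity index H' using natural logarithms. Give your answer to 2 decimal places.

Each pᵢ ln pᵢ term (working shown to 4 dp, full precision carried): 0.0833×(-2.4853)=-0.2070, 0.1667×(-1.7916)=-0.2987, 0.0833×(-2.4853)=-0.2070, 0.2501×(-1.3859)=-0.3466, 0.0833×(-2.4853)=-0.2070, 0.0833×(-2.4853)=-0.2070, 0.1667×(-1.7916)=-0.2987, 0.0833×(-2.4853)=-0.2070.
Sum = -1.9790, so H' = 1.98.

1.98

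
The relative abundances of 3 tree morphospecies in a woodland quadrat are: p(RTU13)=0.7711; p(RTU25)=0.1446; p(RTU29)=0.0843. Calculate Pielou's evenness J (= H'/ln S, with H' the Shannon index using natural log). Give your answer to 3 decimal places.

0.627

H' = −Σ pᵢ ln pᵢ = −((-0.20044) + (-0.27963) + (-0.20851)) = 0.68857 (working shown to 5 dp, full precision carried).
With S = 3 species, ln S = 1.09861, so J = 0.68857/1.09861 = 0.62676, i.e. 0.627 to 3 decimal places.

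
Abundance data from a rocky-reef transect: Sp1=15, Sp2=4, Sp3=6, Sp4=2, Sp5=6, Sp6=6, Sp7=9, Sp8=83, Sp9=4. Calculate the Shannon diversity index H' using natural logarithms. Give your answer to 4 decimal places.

1.4098

Total N = 15+4+6+2+6+6+9+83+4 = 135, so the proportions are 0.111111, 0.02963, 0.044444, 0.014815, 0.044444, 0.044444, 0.066667, 0.614815, 0.02963 (working shown to 6 dp, full precision carried).
Each pᵢ ln pᵢ term: 0.111111×(-2.197225)=-0.244136, 0.02963×(-3.518980)=-0.104266, 0.044444×(-3.113515)=-0.138378, 0.014815×(-4.212128)=-0.062402, 0.044444×(-3.113515)=-0.138378, 0.044444×(-3.113515)=-0.138378, 0.066667×(-2.708050)=-0.180537, 0.614815×(-0.486434)=-0.299067, 0.02963×(-3.518980)=-0.104266.
Sum = -1.409809, so H' = 1.4098.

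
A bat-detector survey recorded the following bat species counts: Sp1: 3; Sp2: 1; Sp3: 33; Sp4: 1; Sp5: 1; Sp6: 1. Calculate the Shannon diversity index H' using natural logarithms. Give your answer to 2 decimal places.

0.72

Total N = 3+1+33+1+1+1 = 40, so the proportions are 0.075, 0.025, 0.825, 0.025, 0.025, 0.025 (working shown to 4 dp, full precision carried).
Each pᵢ ln pᵢ term: 0.075×(-2.5903)=-0.1943, 0.025×(-3.6889)=-0.0922, 0.825×(-0.1924)=-0.1587, 0.025×(-3.6889)=-0.0922, 0.025×(-3.6889)=-0.0922, 0.025×(-3.6889)=-0.0922.
Sum = -0.7219, so H' = 0.72.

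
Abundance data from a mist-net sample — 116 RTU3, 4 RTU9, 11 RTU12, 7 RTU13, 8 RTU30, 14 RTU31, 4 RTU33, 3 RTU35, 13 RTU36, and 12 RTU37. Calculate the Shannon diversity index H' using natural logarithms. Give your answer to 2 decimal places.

1.49

Total N = 116+4+11+7+8+14+4+3+13+12 = 192, so the proportions are 0.6042, 0.0208, 0.0573, 0.0365, 0.0417, 0.0729, 0.0208, 0.0156, 0.0677, 0.0625 (working shown to 4 dp, full precision carried).
Each pᵢ ln pᵢ term: 0.6042×(-0.5039)=-0.3044, 0.0208×(-3.8712)=-0.0807, 0.0573×(-2.8596)=-0.1638, 0.0365×(-3.3116)=-0.1207, 0.0417×(-3.1781)=-0.1324, 0.0729×(-2.6184)=-0.1909, 0.0208×(-3.8712)=-0.0807, 0.0156×(-4.1589)=-0.0650, 0.0677×(-2.6925)=-0.1823, 0.0625×(-2.7726)=-0.1733.
Sum = -1.4942, so H' = 1.49.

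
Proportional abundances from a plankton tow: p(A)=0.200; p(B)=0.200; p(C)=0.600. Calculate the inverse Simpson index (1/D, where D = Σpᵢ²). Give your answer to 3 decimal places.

2.273

D = 0.2² + 0.2² + 0.6² = 0.040000 + 0.040000 + 0.360000 = 0.440000 (working shown to 6 dp, full precision carried).
So 1/D = 2.27273, i.e. 2.273 to 3 decimal places.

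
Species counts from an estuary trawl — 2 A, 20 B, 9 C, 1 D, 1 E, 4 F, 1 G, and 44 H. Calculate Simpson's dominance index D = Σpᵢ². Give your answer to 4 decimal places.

Total N = 2+20+9+1+1+4+1+44 = 82, so the proportions are 0.02439, 0.243902, 0.109756, 0.012195, 0.012195, 0.04878, 0.012195, 0.536585 (working shown to 6 dp, full precision carried).
D = 0.02439² + 0.243902² + 0.109756² + 0.012195² + 0.012195² + 0.04878² + 0.012195² + 0.536585² = 0.000595 + 0.059488 + 0.012046 + 0.000149 + 0.000149 + 0.002380 + 0.000149 + 0.287924 = 0.362879.
To 4 decimal places, D = 0.3629.

0.3629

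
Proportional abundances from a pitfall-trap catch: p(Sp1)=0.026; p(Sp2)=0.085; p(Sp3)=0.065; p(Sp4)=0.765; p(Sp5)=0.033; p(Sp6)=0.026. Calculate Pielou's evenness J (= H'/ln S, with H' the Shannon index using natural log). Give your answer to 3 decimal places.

0.499

H' = −Σ pᵢ ln pᵢ = −((-0.09489) + (-0.20953) + (-0.17767) + (-0.20493) + (-0.11257) + (-0.09489)) = 0.89448 (working shown to 5 dp, full precision carried).
With S = 6 species, ln S = 1.79176, so J = 0.89448/1.79176 = 0.49922, i.e. 0.499 to 3 decimal places.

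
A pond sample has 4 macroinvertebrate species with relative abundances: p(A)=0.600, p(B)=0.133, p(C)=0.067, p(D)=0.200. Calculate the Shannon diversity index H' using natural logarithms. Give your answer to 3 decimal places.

Each pᵢ ln pᵢ term (working shown to 5 dp, full precision carried): 0.6×(-0.51083)=-0.30650, 0.133×(-2.01741)=-0.26832, 0.067×(-2.70306)=-0.18111, 0.2×(-1.60944)=-0.32189.
Sum = -1.07780, so H' = 1.078.

1.078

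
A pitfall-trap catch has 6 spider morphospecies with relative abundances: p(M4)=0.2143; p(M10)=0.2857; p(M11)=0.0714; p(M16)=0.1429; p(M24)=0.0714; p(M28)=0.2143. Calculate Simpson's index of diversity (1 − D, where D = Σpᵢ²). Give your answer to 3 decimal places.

D = 0.2143² + 0.2857² + 0.0714² + 0.1429² + 0.0714² + 0.2143² = 0.04592 + 0.08162 + 0.00510 + 0.02042 + 0.00510 + 0.04592 = 0.20409 (working shown to 5 dp, full precision carried).
So 1 − D = 0.79591, i.e. 0.796 to 3 decimal places.

0.796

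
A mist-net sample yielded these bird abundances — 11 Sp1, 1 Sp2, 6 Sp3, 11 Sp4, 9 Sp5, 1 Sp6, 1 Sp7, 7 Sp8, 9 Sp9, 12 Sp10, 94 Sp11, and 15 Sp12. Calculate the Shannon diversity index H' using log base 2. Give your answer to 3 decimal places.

2.461

Total N = 11+1+6+11+9+1+1+7+9+12+94+15 = 177, so the proportions are 0.062147, 0.00565, 0.033898, 0.062147, 0.050847, 0.00565, 0.00565, 0.039548, 0.050847, 0.067797, 0.531073, 0.084746 (working shown to 6 dp, full precision carried).
Each pᵢ log₂ pᵢ term: 0.062147×(-4.008174)=-0.249096, 0.00565×(-7.467606)=-0.042190, 0.033898×(-4.882643)=-0.165513, 0.062147×(-4.008174)=-0.249096, 0.050847×(-4.297681)=-0.218526, 0.00565×(-7.467606)=-0.042190, 0.00565×(-7.467606)=-0.042190, 0.039548×(-4.660251)=-0.184304, 0.050847×(-4.297681)=-0.218526, 0.067797×(-3.882643)=-0.263230, 0.531073×(-0.913017)=-0.484879, 0.084746×(-3.560715)=-0.301756.
Sum = -2.461494, so H' = 2.461.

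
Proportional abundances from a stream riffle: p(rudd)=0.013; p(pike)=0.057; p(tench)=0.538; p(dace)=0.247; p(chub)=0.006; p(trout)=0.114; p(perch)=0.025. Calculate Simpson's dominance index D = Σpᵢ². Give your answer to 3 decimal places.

0.368

D = 0.013² + 0.057² + 0.538² + 0.247² + 0.006² + 0.114² + 0.025² = 0.00017 + 0.00325 + 0.28944 + 0.06101 + 0.00004 + 0.01300 + 0.00063 = 0.36753 (working shown to 5 dp, full precision carried).
To 3 decimal places, D = 0.368.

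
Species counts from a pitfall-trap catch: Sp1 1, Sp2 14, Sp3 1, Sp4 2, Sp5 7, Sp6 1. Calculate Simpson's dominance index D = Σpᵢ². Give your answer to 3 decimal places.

Total N = 1+14+1+2+7+1 = 26, so the proportions are 0.03846, 0.53846, 0.03846, 0.07692, 0.26923, 0.03846 (working shown to 5 dp, full precision carried).
D = 0.03846² + 0.53846² + 0.03846² + 0.07692² + 0.26923² + 0.03846² = 0.00148 + 0.28994 + 0.00148 + 0.00592 + 0.07249 + 0.00148 = 0.37278.
To 3 decimal places, D = 0.373.

0.373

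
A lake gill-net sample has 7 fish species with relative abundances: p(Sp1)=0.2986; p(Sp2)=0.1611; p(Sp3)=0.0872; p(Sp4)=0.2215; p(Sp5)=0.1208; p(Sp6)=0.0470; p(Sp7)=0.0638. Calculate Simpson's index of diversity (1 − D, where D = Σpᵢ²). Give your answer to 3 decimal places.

D = 0.2986² + 0.1611² + 0.0872² + 0.2215² + 0.1208² + 0.047² + 0.0638² = 0.08916 + 0.02595 + 0.00760 + 0.04906 + 0.01459 + 0.00221 + 0.00407 = 0.19265 (working shown to 5 dp, full precision carried).
So 1 − D = 0.80735, i.e. 0.807 to 3 decimal places.

0.807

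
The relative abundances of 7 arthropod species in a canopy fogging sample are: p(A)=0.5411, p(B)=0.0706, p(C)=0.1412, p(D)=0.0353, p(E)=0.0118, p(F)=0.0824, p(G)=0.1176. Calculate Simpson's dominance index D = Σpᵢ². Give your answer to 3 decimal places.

D = 0.5411² + 0.0706² + 0.1412² + 0.0353² + 0.0118² + 0.0824² + 0.1176² = 0.29279 + 0.00498 + 0.01994 + 0.00125 + 0.00014 + 0.00679 + 0.01383 = 0.33972 (working shown to 5 dp, full precision carried).
To 3 decimal places, D = 0.340.

0.340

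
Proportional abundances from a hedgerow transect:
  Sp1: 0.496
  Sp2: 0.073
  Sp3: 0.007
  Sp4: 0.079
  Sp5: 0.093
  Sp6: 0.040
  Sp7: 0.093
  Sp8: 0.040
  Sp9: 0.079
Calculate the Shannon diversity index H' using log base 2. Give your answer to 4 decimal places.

2.4150

Each pᵢ log₂ pᵢ term (working shown to 6 dp, full precision carried): 0.496×(-1.011588)=-0.501748, 0.073×(-3.775960)=-0.275645, 0.007×(-7.158429)=-0.050109, 0.079×(-3.662004)=-0.289298, 0.093×(-3.426625)=-0.318676, 0.04×(-4.643856)=-0.185754, 0.093×(-3.426625)=-0.318676, 0.04×(-4.643856)=-0.185754, 0.079×(-3.662004)=-0.289298.
Sum = -2.414959, so H' = 2.4150.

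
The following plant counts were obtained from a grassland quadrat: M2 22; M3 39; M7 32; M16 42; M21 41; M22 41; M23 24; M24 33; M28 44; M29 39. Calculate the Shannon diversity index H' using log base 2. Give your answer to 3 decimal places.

Total N = 22+39+32+42+41+41+24+33+44+39 = 357, so the proportions are 0.06162, 0.10924, 0.08964, 0.11765, 0.11485, 0.11485, 0.06723, 0.09244, 0.12325, 0.10924 (working shown to 5 dp, full precision carried).
Each pᵢ log₂ pᵢ term: 0.06162×(-4.02035)=-0.24775, 0.10924×(-3.19438)=-0.34897, 0.08964×(-3.47978)=-0.31191, 0.11765×(-3.08746)=-0.36323, 0.11485×(-3.12223)=-0.35858, 0.11485×(-3.12223)=-0.35858, 0.06723×(-3.89482)=-0.26184, 0.09244×(-3.43539)=-0.31756, 0.12325×(-3.02035)=-0.37226, 0.10924×(-3.19438)=-0.34897.
Sum = -3.28963, so H' = 3.290.

3.290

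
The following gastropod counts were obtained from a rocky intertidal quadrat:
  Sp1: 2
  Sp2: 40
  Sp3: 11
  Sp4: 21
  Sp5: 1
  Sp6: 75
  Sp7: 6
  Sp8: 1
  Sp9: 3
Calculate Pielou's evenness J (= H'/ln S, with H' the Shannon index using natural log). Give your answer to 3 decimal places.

0.668

Total N = 2+40+11+21+1+75+6+1+3 = 160, so the proportions are 0.0125, 0.25, 0.06875, 0.13125, 0.00625, 0.46875, 0.0375, 0.00625, 0.01875 (working shown to 5 dp, full precision carried).
H' = −Σ pᵢ ln pᵢ = −((-0.05478) + (-0.34657) + (-0.18406) + (-0.26652) + (-0.03172) + (-0.35517) + (-0.12313) + (-0.03172) + (-0.07456)) = 1.46823.
With S = 9 species, ln S = 2.19722, so J = 1.46823/2.19722 = 0.66822, i.e. 0.668 to 3 decimal places.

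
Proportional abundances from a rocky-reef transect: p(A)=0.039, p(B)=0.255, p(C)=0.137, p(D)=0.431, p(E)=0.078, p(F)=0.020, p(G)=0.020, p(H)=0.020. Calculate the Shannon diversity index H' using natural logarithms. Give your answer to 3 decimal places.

1.544

Each pᵢ ln pᵢ term (working shown to 5 dp, full precision carried): 0.039×(-3.24419)=-0.12652, 0.255×(-1.36649)=-0.34846, 0.137×(-1.98777)=-0.27233, 0.431×(-0.84165)=-0.36275, 0.078×(-2.55105)=-0.19898, 0.02×(-3.91202)=-0.07824, 0.02×(-3.91202)=-0.07824, 0.02×(-3.91202)=-0.07824.
Sum = -1.54376, so H' = 1.544.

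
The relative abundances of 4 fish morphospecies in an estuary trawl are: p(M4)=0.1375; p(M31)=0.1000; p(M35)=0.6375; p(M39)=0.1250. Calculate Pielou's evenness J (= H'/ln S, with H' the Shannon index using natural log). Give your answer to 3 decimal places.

0.757

H' = −Σ pᵢ ln pᵢ = −((-0.27282) + (-0.23026) + (-0.28700) + (-0.25993)) = 1.05001 (working shown to 5 dp, full precision carried).
With S = 4 species, ln S = 1.38629, so J = 1.05001/1.38629 = 0.75742, i.e. 0.757 to 3 decimal places.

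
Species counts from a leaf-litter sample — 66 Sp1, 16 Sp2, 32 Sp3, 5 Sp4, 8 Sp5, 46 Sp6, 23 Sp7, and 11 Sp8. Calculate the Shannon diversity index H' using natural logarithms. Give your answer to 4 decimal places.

Total N = 66+16+32+5+8+46+23+11 = 207, so the proportions are 0.318841, 0.077295, 0.154589, 0.024155, 0.038647, 0.222222, 0.111111, 0.05314 (working shown to 6 dp, full precision carried).
Each pᵢ ln pᵢ term: 0.318841×(-1.143064)=-0.364455, 0.077295×(-2.560130)=-0.197884, 0.154589×(-1.866983)=-0.288616, 0.024155×(-3.723281)=-0.089934, 0.038647×(-3.253277)=-0.125731, 0.222222×(-1.504077)=-0.334239, 0.111111×(-2.197225)=-0.244136, 0.05314×(-2.934824)=-0.155957.
Sum = -1.800953, so H' = 1.8010.

1.8010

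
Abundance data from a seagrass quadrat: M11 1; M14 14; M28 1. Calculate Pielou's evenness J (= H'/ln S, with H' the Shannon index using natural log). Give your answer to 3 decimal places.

Total N = 1+14+1 = 16, so the proportions are 0.0625, 0.875, 0.0625 (working shown to 5 dp, full precision carried).
H' = −Σ pᵢ ln pᵢ = −((-0.17329) + (-0.11684) + (-0.17329)) = 0.46341.
With S = 3 species, ln S = 1.09861, so J = 0.46341/1.09861 = 0.42182, i.e. 0.422 to 3 decimal places.

0.422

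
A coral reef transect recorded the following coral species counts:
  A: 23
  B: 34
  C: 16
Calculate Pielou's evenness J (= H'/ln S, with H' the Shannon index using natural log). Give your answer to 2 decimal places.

0.96

Total N = 23+34+16 = 73, so the proportions are 0.3151, 0.4658, 0.2192 (working shown to 4 dp, full precision carried).
H' = −Σ pᵢ ln pᵢ = −((-0.3639) + (-0.3559) + (-0.3327)) = 1.0525.
With S = 3 species, ln S = 1.0986, so J = 1.0525/1.0986 = 0.9580, i.e. 0.96 to 2 decimal places.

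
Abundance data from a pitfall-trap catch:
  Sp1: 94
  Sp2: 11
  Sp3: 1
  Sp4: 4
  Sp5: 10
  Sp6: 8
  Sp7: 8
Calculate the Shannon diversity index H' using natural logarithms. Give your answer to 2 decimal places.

1.12

Total N = 94+11+1+4+10+8+8 = 136, so the proportions are 0.6912, 0.0809, 0.0074, 0.0294, 0.0735, 0.0588, 0.0588 (working shown to 4 dp, full precision carried).
Each pᵢ ln pᵢ term: 0.6912×(-0.3694)=-0.2553, 0.0809×(-2.5148)=-0.2034, 0.0074×(-4.9127)=-0.0361, 0.0294×(-3.5264)=-0.1037, 0.0735×(-2.6101)=-0.1919, 0.0588×(-2.8332)=-0.1667, 0.0588×(-2.8332)=-0.1667.
Sum = -1.1238, so H' = 1.12.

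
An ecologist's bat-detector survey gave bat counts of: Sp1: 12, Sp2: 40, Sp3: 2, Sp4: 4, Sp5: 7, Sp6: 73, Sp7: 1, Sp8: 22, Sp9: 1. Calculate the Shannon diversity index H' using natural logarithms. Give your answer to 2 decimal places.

Total N = 12+40+2+4+7+73+1+22+1 = 162, so the proportions are 0.0741, 0.2469, 0.0123, 0.0247, 0.0432, 0.4506, 0.0062, 0.1358, 0.0062 (working shown to 4 dp, full precision carried).
Each pᵢ ln pᵢ term: 0.0741×(-2.6027)=-0.1928, 0.2469×(-1.3987)=-0.3454, 0.0123×(-4.3944)=-0.0543, 0.0247×(-3.7013)=-0.0914, 0.0432×(-3.1417)=-0.1358, 0.4506×(-0.7971)=-0.3592, 0.0062×(-5.0876)=-0.0314, 0.1358×(-1.9966)=-0.2711, 0.0062×(-5.0876)=-0.0314.
Sum = -1.5127, so H' = 1.51.

1.51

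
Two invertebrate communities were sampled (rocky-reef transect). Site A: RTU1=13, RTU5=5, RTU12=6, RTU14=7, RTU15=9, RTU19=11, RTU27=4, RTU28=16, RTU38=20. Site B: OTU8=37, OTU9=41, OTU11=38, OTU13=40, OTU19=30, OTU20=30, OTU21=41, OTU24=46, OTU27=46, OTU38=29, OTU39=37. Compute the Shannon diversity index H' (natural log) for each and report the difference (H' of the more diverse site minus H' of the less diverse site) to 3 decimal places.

Site A: N=91, proportions 0.14286, 0.05495, 0.06593, 0.07692, 0.0989, 0.12088, 0.04396, 0.17582, 0.21978, giving H' = 2.07419 (working shown to 5 dp, full precision carried).
Site B: N=415, proportions 0.08916, 0.0988, 0.09157, 0.09639, 0.07229, 0.07229, 0.0988, 0.11084, 0.11084, 0.06988, 0.08916, giving H' = 2.38620.
Difference = |2.07419 − 2.38620| = 0.31201, i.e. 0.312 to 3 decimal places.

0.312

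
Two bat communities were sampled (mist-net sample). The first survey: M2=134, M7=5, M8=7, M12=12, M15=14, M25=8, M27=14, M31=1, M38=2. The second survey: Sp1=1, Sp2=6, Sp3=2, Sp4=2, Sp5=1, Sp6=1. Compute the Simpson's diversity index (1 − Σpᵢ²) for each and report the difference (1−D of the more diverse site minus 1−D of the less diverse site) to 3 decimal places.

The first survey: N=197, proportions 0.680203, 0.0253807, 0.035533, 0.0609137, 0.071066, 0.0406091, 0.071066, 0.0050761, 0.0101523, giving 1−D = 0.5198279 (working shown to 7 dp, full precision carried).
The second survey: N=13, proportions 0.0769231, 0.4615385, 0.1538462, 0.1538462, 0.0769231, 0.0769231, giving 1−D = 0.7218935.
Difference = |0.5198279 − 0.7218935| = 0.2020656, i.e. 0.202 to 3 decimal places.

0.202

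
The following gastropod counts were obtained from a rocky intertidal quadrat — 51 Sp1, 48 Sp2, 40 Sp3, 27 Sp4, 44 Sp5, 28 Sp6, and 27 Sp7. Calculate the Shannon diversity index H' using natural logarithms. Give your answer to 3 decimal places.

Total N = 51+48+40+27+44+28+27 = 265, so the proportions are 0.19245, 0.18113, 0.15094, 0.10189, 0.16604, 0.10566, 0.10189 (working shown to 5 dp, full precision carried).
Each pᵢ ln pᵢ term: 0.19245×(-1.64790)=-0.31714, 0.18113×(-1.70853)=-0.30947, 0.15094×(-1.89085)=-0.28541, 0.10189×(-2.28389)=-0.23270, 0.16604×(-1.79554)=-0.29813, 0.10566×(-2.24753)=-0.23747, 0.10189×(-2.28389)=-0.23270.
Sum = -1.91302, so H' = 1.913.

1.913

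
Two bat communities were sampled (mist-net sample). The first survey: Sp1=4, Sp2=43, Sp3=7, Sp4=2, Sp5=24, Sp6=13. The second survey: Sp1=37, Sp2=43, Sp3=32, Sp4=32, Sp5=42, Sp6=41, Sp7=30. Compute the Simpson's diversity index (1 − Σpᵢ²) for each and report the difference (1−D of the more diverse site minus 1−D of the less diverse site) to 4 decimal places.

The first survey: N=93, proportions 0.043011, 0.462366, 0.075269, 0.021505, 0.258065, 0.139785, giving 1−D = 0.692103 (working shown to 6 dp, full precision carried).
The second survey: N=257, proportions 0.143969, 0.167315, 0.124514, 0.124514, 0.163424, 0.159533, 0.116732, giving 1−D = 0.854487.
Difference = |0.692103 − 0.854487| = 0.162384, i.e. 0.1624 to 4 decimal places.

0.1624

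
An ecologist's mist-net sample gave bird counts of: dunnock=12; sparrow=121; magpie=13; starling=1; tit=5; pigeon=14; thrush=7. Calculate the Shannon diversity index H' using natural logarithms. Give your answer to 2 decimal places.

1.10

Total N = 12+121+13+1+5+14+7 = 173, so the proportions are 0.0694, 0.6994, 0.0751, 0.0058, 0.0289, 0.0809, 0.0405 (working shown to 4 dp, full precision carried).
Each pᵢ ln pᵢ term: 0.0694×(-2.6684)=-0.1851, 0.6994×(-0.3575)=-0.2500, 0.0751×(-2.5883)=-0.1945, 0.0058×(-5.1533)=-0.0298, 0.0289×(-3.5439)=-0.1024, 0.0809×(-2.5142)=-0.2035, 0.0405×(-3.2074)=-0.1298.
Sum = -1.0951, so H' = 1.10.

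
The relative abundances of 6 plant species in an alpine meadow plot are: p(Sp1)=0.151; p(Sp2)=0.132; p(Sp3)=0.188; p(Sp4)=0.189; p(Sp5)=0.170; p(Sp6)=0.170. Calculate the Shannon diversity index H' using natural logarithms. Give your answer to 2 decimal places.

Each pᵢ ln pᵢ term (working shown to 4 dp, full precision carried): 0.151×(-1.8905)=-0.2855, 0.132×(-2.0250)=-0.2673, 0.188×(-1.6713)=-0.3142, 0.189×(-1.6660)=-0.3149, 0.17×(-1.7720)=-0.3012, 0.17×(-1.7720)=-0.3012.
Sum = -1.7843, so H' = 1.78.

1.78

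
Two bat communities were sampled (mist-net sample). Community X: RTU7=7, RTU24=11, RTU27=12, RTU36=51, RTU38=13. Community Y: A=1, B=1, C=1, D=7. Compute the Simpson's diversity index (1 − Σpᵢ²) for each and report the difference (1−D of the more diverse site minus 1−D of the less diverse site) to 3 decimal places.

Community X: N=94, proportions 0.07447, 0.11702, 0.12766, 0.54255, 0.1383, giving 1−D = 0.65097 (working shown to 5 dp, full precision carried).
Community Y: N=10, proportions 0.1, 0.1, 0.1, 0.7, giving 1−D = 0.48000.
Difference = |0.65097 − 0.48000| = 0.17097, i.e. 0.171 to 3 decimal places.

0.171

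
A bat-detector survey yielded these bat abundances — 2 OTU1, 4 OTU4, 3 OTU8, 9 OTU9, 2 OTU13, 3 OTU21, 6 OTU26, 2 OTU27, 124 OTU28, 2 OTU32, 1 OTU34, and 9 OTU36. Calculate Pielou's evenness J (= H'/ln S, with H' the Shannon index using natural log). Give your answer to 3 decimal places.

0.455

Total N = 2+4+3+9+2+3+6+2+124+2+1+9 = 167, so the proportions are 0.01198, 0.02395, 0.01796, 0.05389, 0.01198, 0.01796, 0.03593, 0.01198, 0.74251, 0.01198, 0.00599, 0.05389 (working shown to 5 dp, full precision carried).
H' = −Σ pᵢ ln pᵢ = −((-0.05299) + (-0.08938) + (-0.07220) + (-0.15741) + (-0.05299) + (-0.07220) + (-0.11951) + (-0.05299) + (-0.22106) + (-0.05299) + (-0.03065) + (-0.15741)) = 1.13178.
With S = 12 species, ln S = 2.48491, so J = 1.13178/2.48491 = 0.45546, i.e. 0.455 to 3 decimal places.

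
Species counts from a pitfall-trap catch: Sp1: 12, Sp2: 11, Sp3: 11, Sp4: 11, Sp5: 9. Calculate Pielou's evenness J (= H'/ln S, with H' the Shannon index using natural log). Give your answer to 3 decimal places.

Total N = 12+11+11+11+9 = 54, so the proportions are 0.22222, 0.2037, 0.2037, 0.2037, 0.16667 (working shown to 5 dp, full precision carried).
H' = −Σ pᵢ ln pᵢ = −((-0.33424) + (-0.32411) + (-0.32411) + (-0.32411) + (-0.29863)) = 1.60520.
With S = 5 species, ln S = 1.60944, so J = 1.60520/1.60944 = 0.99737, i.e. 0.997 to 3 decimal places.

0.997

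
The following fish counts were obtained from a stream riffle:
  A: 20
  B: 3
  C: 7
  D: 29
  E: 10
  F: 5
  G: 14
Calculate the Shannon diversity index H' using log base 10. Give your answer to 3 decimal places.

Total N = 20+3+7+29+10+5+14 = 88, so the proportions are 0.22727, 0.03409, 0.07955, 0.32955, 0.11364, 0.05682, 0.15909 (working shown to 5 dp, full precision carried).
Each pᵢ log₁₀ pᵢ term: 0.22727×(-0.64345)=-0.14624, 0.03409×(-1.46736)=-0.05002, 0.07955×(-1.09938)=-0.08745, 0.32955×(-0.48208)=-0.15887, 0.11364×(-0.94448)=-0.10733, 0.05682×(-1.24551)=-0.07077, 0.15909×(-0.79835)=-0.12701.
Sum = -0.74769, so H' = 0.748.

0.748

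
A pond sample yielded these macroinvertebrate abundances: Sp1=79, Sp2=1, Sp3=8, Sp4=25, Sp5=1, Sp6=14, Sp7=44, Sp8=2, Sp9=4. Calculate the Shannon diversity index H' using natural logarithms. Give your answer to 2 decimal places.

1.52

Total N = 79+1+8+25+1+14+44+2+4 = 178, so the proportions are 0.4438, 0.0056, 0.0449, 0.1404, 0.0056, 0.0787, 0.2472, 0.0112, 0.0225 (working shown to 4 dp, full precision carried).
Each pᵢ ln pᵢ term: 0.4438×(-0.8123)=-0.3605, 0.0056×(-5.1818)=-0.0291, 0.0449×(-3.1023)=-0.1394, 0.1404×(-1.9629)=-0.2757, 0.0056×(-5.1818)=-0.0291, 0.0787×(-2.5427)=-0.2000, 0.2472×(-1.3976)=-0.3455, 0.0112×(-4.4886)=-0.0504, 0.0225×(-3.7955)=-0.0853.
Sum = -1.5151, so H' = 1.52.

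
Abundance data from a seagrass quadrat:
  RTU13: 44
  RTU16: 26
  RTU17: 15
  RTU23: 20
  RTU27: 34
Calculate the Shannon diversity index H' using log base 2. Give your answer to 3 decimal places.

2.224

Total N = 44+26+15+20+34 = 139, so the proportions are 0.31655, 0.18705, 0.10791, 0.14388, 0.2446 (working shown to 5 dp, full precision carried).
Each pᵢ log₂ pᵢ term: 0.31655×(-1.65951)=-0.52531, 0.18705×(-2.41850)=-0.45238, 0.10791×(-3.21205)=-0.34662, 0.14388×(-2.79701)=-0.40245, 0.2446×(-2.03148)=-0.49691.
Sum = -2.22367, so H' = 2.224.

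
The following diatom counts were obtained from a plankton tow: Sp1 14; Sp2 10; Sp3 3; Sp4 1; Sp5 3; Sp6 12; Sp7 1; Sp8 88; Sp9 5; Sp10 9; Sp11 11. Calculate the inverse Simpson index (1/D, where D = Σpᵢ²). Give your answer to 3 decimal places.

Total N = 14+10+3+1+3+12+1+88+5+9+11 = 157, so the proportions are 0.089172, 0.063694, 0.019108, 0.006369, 0.019108, 0.076433, 0.006369, 0.56051, 0.031847, 0.057325, 0.070064 (working shown to 6 dp, full precision carried).
D = 0.089172² + 0.063694² + 0.019108² + 0.006369² + 0.019108² + 0.076433² + 0.006369² + 0.56051² + 0.031847² + 0.057325² + 0.070064² = 0.007952 + 0.004057 + 0.000365 + 0.000041 + 0.000365 + 0.005842 + 0.000041 + 0.314171 + 0.001014 + 0.003286 + 0.004909 = 0.342042.
So 1/D = 2.92362, i.e. 2.924 to 3 decimal places.

2.924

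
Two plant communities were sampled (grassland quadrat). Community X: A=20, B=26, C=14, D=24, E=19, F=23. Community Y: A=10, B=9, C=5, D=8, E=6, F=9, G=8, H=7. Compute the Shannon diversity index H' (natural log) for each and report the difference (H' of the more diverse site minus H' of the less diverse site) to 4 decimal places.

Community X: N=126, proportions 0.15873, 0.206349, 0.111111, 0.190476, 0.150794, 0.18254, giving H' = 1.773536 (working shown to 6 dp, full precision carried).
Community Y: N=62, proportions 0.16129, 0.145161, 0.080645, 0.129032, 0.096774, 0.145161, 0.129032, 0.112903, giving H' = 2.058327.
Difference = |1.773536 − 2.058327| = 0.284791, i.e. 0.2848 to 4 decimal places.

0.2848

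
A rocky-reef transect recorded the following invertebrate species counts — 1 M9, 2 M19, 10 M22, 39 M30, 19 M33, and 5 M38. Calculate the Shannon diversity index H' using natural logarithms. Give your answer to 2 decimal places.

Total N = 1+2+10+39+19+5 = 76, so the proportions are 0.0132, 0.0263, 0.1316, 0.5132, 0.25, 0.0658 (working shown to 4 dp, full precision carried).
Each pᵢ ln pᵢ term: 0.0132×(-4.3307)=-0.0570, 0.0263×(-3.6376)=-0.0957, 0.1316×(-2.0281)=-0.2669, 0.5132×(-0.6672)=-0.3424, 0.25×(-1.3863)=-0.3466, 0.0658×(-2.7213)=-0.1790.
Sum = -1.2875, so H' = 1.29.

1.29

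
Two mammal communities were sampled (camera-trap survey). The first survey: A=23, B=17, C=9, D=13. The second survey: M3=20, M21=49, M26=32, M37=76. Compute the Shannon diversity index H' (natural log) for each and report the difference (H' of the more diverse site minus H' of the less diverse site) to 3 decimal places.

The first survey: N=62, proportions 0.37097, 0.27419, 0.14516, 0.20968, giving H' = 1.33035 (working shown to 5 dp, full precision carried).
The second survey: N=177, proportions 0.11299, 0.27684, 0.18079, 0.42938, giving H' = 1.27415.
Difference = |1.33035 − 1.27415| = 0.05620, i.e. 0.056 to 3 decimal places.

0.056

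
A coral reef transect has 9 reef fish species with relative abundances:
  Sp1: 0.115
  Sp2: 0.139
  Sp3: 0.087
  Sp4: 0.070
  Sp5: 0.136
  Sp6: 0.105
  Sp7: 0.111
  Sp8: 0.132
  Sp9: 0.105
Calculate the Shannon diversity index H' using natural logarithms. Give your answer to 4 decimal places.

2.1775

Each pᵢ ln pᵢ term (working shown to 6 dp, full precision carried): 0.115×(-2.162823)=-0.248725, 0.139×(-1.973281)=-0.274286, 0.087×(-2.441847)=-0.212441, 0.07×(-2.659260)=-0.186148, 0.136×(-1.995100)=-0.271334, 0.105×(-2.253795)=-0.236648, 0.111×(-2.198225)=-0.244003, 0.132×(-2.024953)=-0.267294, 0.105×(-2.253795)=-0.236648.
Sum = -2.177527, so H' = 2.1775.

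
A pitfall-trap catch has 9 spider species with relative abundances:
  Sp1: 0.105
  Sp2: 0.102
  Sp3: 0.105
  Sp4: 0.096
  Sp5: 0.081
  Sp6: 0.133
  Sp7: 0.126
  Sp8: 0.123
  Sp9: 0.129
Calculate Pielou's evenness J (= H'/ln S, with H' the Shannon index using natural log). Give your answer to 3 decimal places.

H' = −Σ pᵢ ln pᵢ = −((-0.23665) + (-0.23284) + (-0.23665) + (-0.22497) + (-0.20358) + (-0.26832) + (-0.26101) + (-0.25776) + (-0.26418)) = 2.18595 (working shown to 5 dp, full precision carried).
With S = 9 species, ln S = 2.19722, so J = 2.18595/2.19722 = 0.99487, i.e. 0.995 to 3 decimal places.

0.995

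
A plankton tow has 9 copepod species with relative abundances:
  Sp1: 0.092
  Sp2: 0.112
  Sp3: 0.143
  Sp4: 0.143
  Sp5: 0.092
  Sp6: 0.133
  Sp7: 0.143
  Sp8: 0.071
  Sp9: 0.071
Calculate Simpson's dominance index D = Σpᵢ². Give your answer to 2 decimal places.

D = 0.092² + 0.112² + 0.143² + 0.143² + 0.092² + 0.133² + 0.143² + 0.071² + 0.071² = 0.0085 + 0.0125 + 0.0204 + 0.0204 + 0.0085 + 0.0177 + 0.0204 + 0.0050 + 0.0050 = 0.1186 (working shown to 4 dp, full precision carried).
To 2 decimal places, D = 0.12.

0.12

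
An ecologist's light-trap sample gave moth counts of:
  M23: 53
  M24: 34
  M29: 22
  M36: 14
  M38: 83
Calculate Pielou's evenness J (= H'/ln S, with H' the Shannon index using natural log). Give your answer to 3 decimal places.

Total N = 53+34+22+14+83 = 206, so the proportions are 0.25728, 0.16505, 0.1068, 0.06796, 0.40291 (working shown to 5 dp, full precision carried).
H' = −Σ pᵢ ln pᵢ = −((-0.34928) + (-0.29734) + (-0.23889) + (-0.18274) + (-0.36626)) = 1.43450.
With S = 5 species, ln S = 1.60944, so J = 1.43450/1.60944 = 0.89131, i.e. 0.891 to 3 decimal places.

0.891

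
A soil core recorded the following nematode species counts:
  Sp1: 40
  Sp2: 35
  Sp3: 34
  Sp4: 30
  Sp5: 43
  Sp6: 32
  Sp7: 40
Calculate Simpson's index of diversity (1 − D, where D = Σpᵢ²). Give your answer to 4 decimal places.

Total N = 40+35+34+30+43+32+40 = 254, so the proportions are 0.15748, 0.137795, 0.133858, 0.11811, 0.169291, 0.125984, 0.15748 (working shown to 6 dp, full precision carried).
D = 0.15748² + 0.137795² + 0.133858² + 0.11811² + 0.169291² + 0.125984² + 0.15748² = 0.024800 + 0.018988 + 0.017918 + 0.013950 + 0.028660 + 0.015872 + 0.024800 = 0.144987.
So 1 − D = 0.855013, i.e. 0.8550 to 4 decimal places.

0.8550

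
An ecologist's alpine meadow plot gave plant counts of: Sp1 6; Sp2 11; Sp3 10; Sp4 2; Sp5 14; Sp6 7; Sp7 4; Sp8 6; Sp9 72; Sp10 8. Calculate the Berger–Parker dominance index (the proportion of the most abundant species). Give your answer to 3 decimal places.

0.514

Total N = 6+11+10+2+14+7+4+6+72+8 = 140, so the proportions are 0.04286, 0.07857, 0.07143, 0.01429, 0.1, 0.05, 0.02857, 0.04286, 0.51429, 0.05714 (working shown to 5 dp, full precision carried).
The largest proportion is 0.51429, i.e. d = 0.514 to 3 decimal places.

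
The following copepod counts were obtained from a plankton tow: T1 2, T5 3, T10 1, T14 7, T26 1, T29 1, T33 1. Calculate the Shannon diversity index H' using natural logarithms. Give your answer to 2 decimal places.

Total N = 2+3+1+7+1+1+1 = 16, so the proportions are 0.125, 0.1875, 0.0625, 0.4375, 0.0625, 0.0625, 0.0625 (working shown to 4 dp, full precision carried).
Each pᵢ ln pᵢ term: 0.125×(-2.0794)=-0.2599, 0.1875×(-1.6740)=-0.3139, 0.0625×(-2.7726)=-0.1733, 0.4375×(-0.8267)=-0.3617, 0.0625×(-2.7726)=-0.1733, 0.0625×(-2.7726)=-0.1733, 0.0625×(-2.7726)=-0.1733.
Sum = -1.6286, so H' = 1.63.

1.63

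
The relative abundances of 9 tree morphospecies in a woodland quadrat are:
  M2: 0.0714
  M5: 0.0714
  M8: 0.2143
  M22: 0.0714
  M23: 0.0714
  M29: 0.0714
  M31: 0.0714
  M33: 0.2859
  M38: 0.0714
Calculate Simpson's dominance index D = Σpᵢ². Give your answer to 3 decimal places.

D = 0.0714² + 0.0714² + 0.2143² + 0.0714² + 0.0714² + 0.0714² + 0.0714² + 0.2859² + 0.0714² = 0.00510 + 0.00510 + 0.04592 + 0.00510 + 0.00510 + 0.00510 + 0.00510 + 0.08174 + 0.00510 = 0.16335 (working shown to 5 dp, full precision carried).
To 3 decimal places, D = 0.163.

0.163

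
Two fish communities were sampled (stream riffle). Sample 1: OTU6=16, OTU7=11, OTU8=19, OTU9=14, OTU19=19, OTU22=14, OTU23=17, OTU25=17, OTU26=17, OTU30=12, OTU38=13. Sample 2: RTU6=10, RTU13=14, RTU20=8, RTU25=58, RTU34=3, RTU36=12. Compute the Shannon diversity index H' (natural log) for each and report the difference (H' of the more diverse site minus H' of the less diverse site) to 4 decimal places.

Sample 1: N=169, proportions 0.094675, 0.065089, 0.112426, 0.08284, 0.112426, 0.08284, 0.100592, 0.100592, 0.100592, 0.071006, 0.076923, giving H' = 2.383285 (working shown to 6 dp, full precision carried).
Sample 2: N=105, proportions 0.095238, 0.133333, 0.07619, 0.552381, 0.028571, 0.114286, giving H' = 1.366069.
Difference = |2.383285 − 1.366069| = 1.017216, i.e. 1.0172 to 4 decimal places.

1.0172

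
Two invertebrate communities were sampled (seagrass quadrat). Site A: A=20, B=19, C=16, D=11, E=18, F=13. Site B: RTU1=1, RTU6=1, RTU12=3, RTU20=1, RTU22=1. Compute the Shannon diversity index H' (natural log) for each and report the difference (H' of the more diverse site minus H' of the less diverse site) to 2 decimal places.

0.30

Site A: N=97, proportions 0.2062, 0.1959, 0.1649, 0.1134, 0.1856, 0.134, giving H' = 1.7709 (working shown to 4 dp, full precision carried).
Site B: N=7, proportions 0.1429, 0.1429, 0.4286, 0.1429, 0.1429, giving H' = 1.4751.
Difference = |1.7709 − 1.4751| = 0.2958, i.e. 0.30 to 2 decimal places.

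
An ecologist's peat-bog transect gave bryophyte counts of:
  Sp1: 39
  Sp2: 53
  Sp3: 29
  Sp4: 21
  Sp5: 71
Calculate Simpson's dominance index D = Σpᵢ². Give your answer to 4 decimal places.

Total N = 39+53+29+21+71 = 213, so the proportions are 0.183099, 0.248826, 0.13615, 0.098592, 0.333333 (working shown to 6 dp, full precision carried).
D = 0.183099² + 0.248826² + 0.13615² + 0.098592² + 0.333333² = 0.033525 + 0.061915 + 0.018537 + 0.009720 + 0.111111 = 0.234808.
To 4 decimal places, D = 0.2348.

0.2348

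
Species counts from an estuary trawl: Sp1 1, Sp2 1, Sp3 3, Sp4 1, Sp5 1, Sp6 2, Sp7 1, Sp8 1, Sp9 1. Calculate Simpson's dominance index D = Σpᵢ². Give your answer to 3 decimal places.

0.139

Total N = 1+1+3+1+1+2+1+1+1 = 12, so the proportions are 0.08333, 0.08333, 0.25, 0.08333, 0.08333, 0.16667, 0.08333, 0.08333, 0.08333 (working shown to 5 dp, full precision carried).
D = 0.08333² + 0.08333² + 0.25² + 0.08333² + 0.08333² + 0.16667² + 0.08333² + 0.08333² + 0.08333² = 0.00694 + 0.00694 + 0.06250 + 0.00694 + 0.00694 + 0.02778 + 0.00694 + 0.00694 + 0.00694 = 0.13889.
To 3 decimal places, D = 0.139.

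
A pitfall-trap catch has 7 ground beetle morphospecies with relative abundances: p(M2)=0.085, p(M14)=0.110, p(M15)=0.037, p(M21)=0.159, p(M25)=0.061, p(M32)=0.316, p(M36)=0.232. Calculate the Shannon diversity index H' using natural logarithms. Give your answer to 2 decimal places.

Each pᵢ ln pᵢ term (working shown to 4 dp, full precision carried): 0.085×(-2.4651)=-0.2095, 0.11×(-2.2073)=-0.2428, 0.037×(-3.2968)=-0.1220, 0.159×(-1.8389)=-0.2924, 0.061×(-2.7969)=-0.1706, 0.316×(-1.1520)=-0.3640, 0.232×(-1.4610)=-0.3390.
Sum = -1.7403, so H' = 1.74.

1.74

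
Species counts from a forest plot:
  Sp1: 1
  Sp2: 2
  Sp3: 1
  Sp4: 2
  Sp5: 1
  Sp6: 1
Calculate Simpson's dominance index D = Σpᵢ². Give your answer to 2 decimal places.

Total N = 1+2+1+2+1+1 = 8, so the proportions are 0.125, 0.25, 0.125, 0.25, 0.125, 0.125 (working shown to 4 dp, full precision carried).
D = 0.125² + 0.25² + 0.125² + 0.25² + 0.125² + 0.125² = 0.0156 + 0.0625 + 0.0156 + 0.0625 + 0.0156 + 0.0156 = 0.1875.
To 2 decimal places, D = 0.19.

0.19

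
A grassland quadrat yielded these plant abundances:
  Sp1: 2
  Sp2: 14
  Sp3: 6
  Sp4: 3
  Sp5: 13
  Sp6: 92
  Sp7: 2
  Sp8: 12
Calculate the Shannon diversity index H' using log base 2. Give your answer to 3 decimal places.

1.831

Total N = 2+14+6+3+13+92+2+12 = 144, so the proportions are 0.01389, 0.09722, 0.04167, 0.02083, 0.09028, 0.63889, 0.01389, 0.08333 (working shown to 5 dp, full precision carried).
Each pᵢ log₂ pᵢ term: 0.01389×(-6.16993)=-0.08569, 0.09722×(-3.36257)=-0.32692, 0.04167×(-4.58496)=-0.19104, 0.02083×(-5.58496)=-0.11635, 0.09028×(-3.46949)=-0.31322, 0.63889×(-0.64636)=-0.41295, 0.01389×(-6.16993)=-0.08569, 0.08333×(-3.58496)=-0.29875.
Sum = -1.83062, so H' = 1.831.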